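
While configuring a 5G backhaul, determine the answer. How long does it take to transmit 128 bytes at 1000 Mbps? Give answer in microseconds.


Given: packet = 128 bytes, bandwidth = 1000 Mbps
Packet in bits = 128 * 8 = 1024 bits
Bandwidth = 1000 * 10^6 = 1000000000 bps
Time = 1024 / 1000000000 seconds
Time in us = 1024 * 10^6 / 1000000000 = 1.024

1.024


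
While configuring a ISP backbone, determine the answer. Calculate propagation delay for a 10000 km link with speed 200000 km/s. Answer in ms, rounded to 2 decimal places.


Given: distance = 10000 km, speed = 200000 km/s
Delay = distance / speed = 10000 / 200000 seconds
Delay in ms = 10000 * 1000 / 200000
Delay = 50.0000 ms
Rounded to 2 dp = 50.00 ms

50.00


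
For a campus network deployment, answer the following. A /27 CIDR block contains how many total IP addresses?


Given: CIDR prefix /27
Host bits = 32 - 27 = 5
Total addresses = 2^5 = 32

32


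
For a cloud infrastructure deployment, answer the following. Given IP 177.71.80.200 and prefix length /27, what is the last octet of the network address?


Given: IP = 177.71.80.200, prefix = /27
Subnet mask = 255.255.255.224
Last octet of IP: 200
Last octet of mask: 224
Network last octet = 200 AND 224 = 192

192


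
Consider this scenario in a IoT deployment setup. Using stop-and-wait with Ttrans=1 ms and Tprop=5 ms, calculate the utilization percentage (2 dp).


Given: Ttrans = 1 ms, Tprop = 5 ms
RTT = 2 * Tprop = 2 * 5 = 10 ms
U = Ttrans / (Ttrans + RTT)
U = 1 / (1 + 10)
U = 1 / 11 = 0.090909
U% = 9.09%

9.09


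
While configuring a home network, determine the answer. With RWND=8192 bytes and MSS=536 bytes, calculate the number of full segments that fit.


Given: RWND = 8192 bytes, MSS = 536 bytes
Full segments = floor(RWND / MSS)
Full segments = floor(8192 / 536)
Full segments = floor(15.2836) = 15

15


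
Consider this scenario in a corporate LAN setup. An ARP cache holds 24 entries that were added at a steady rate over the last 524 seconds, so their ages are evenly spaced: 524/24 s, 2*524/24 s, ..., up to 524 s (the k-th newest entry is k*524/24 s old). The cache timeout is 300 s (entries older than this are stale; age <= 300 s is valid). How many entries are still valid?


Ages are k * 524/24 s for k = 1..24 (spacing = 21.8333 s).
Entry k is valid iff k * 524/24 <= 300 iff k <= 24 * 300 / 524 = 13.7405
n_valid = floor(13.7405) = 13
(n_stale = 24 - 13 = 11)

13


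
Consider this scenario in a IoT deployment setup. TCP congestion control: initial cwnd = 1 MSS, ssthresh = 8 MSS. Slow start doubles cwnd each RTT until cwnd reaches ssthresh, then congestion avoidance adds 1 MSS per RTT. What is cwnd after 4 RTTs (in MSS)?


RTT 0: cwnd = 1 MSS (initial)
RTT 1: cwnd = 2 MSS (slow start, doubled)
RTT 2: cwnd = 4 MSS (slow start, doubled)
RTT 3: cwnd = 8 MSS (slow start, doubled)
RTT 4: cwnd = 9 MSS (congestion avoidance, +1)

9


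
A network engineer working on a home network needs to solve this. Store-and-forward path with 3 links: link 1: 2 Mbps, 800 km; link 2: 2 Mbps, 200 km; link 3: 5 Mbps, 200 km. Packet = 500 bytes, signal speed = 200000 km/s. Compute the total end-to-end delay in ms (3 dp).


Packet = 500 bytes = 4000 bits. Store-and-forward: sum (t_trans + t_prop) per link.
Link 1: t_trans = 4000/(2*10^6) s = 2.0000 ms; t_prop = 800/200000 s = 4.0000 ms; subtotal = 6.0000 ms
Link 2: t_trans = 4000/(2*10^6) s = 2.0000 ms; t_prop = 200/200000 s = 1.0000 ms; subtotal = 3.0000 ms
Link 3: t_trans = 4000/(5*10^6) s = 0.8000 ms; t_prop = 200/200000 s = 1.0000 ms; subtotal = 1.8000 ms
End-to-end = 6.0000 + 3.0000 + 1.8000 = 10.8000 ms -> 10.800 ms (3 dp)

10.800


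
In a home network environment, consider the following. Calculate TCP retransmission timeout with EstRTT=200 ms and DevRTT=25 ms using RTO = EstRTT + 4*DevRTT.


Given: EstRTT = 200 ms, DevRTT = 25 ms
Timeout = EstRTT + 4 * DevRTT
4 * DevRTT = 4 * 25 = 100
Timeout = 200 + 100 = 300 ms

300


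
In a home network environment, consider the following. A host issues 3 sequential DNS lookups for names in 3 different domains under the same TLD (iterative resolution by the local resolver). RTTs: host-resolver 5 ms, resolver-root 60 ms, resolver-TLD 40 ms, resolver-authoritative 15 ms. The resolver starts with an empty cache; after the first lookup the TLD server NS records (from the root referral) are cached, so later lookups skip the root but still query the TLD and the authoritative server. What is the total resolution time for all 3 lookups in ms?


Lookup 1 (cold cache): local + root + TLD + auth = 5 + 60 + 40 + 15 = 120 ms
Lookups 2..3 (TLD NS cached -> skip root; new domain -> still ask TLD and auth): local + TLD + auth = 5 + 40 + 15 = 60 ms each
Remaining 2 lookups: 2 * 60 = 120 ms
Total = 120 + 120 = 240 ms

240


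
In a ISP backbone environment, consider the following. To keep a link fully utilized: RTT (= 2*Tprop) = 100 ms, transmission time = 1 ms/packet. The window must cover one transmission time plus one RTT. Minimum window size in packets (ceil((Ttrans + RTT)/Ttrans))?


Given: Ttrans = 1 ms, RTT = 100 ms (= 2 * Tprop, Tprop = 50 ms)
Time until first ACK returns = Ttrans + RTT = 1 + 100 = 101 ms
Need W * Ttrans >= Ttrans + RTT  ->  W >= (Ttrans + RTT) / Ttrans
(Ttrans + RTT) / Ttrans = 101 / 1 = 101
W_min = ceil(101) = 101

101


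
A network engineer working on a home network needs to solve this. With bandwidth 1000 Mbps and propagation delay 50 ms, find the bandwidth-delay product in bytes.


Given: bandwidth = 1000 Mbps, delay = 50 ms
BDP in bits = 1000 * 10^6 * 50 / 1000
BDP in bits = 50000000
BDP in bytes = 50000000 / 8 = 6250000

6250000


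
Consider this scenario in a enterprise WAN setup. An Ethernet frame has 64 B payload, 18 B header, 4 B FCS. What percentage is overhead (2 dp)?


Given: payload = 64 B, header = 18 B, trailer = 4 B
Overhead bytes = header + trailer = 18 + 4 = 22
Total frame = payload + overhead = 64 + 22 = 86
Overhead % = 22 / 86 * 100 = 25.5814% -> 25.58% (2 dp)

25.58


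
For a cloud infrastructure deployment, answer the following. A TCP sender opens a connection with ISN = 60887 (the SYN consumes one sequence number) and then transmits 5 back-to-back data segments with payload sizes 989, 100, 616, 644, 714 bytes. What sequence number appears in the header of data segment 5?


The SYN occupies sequence number ISN = 60887, so the first data byte is ISN + 1 = 60888.
SEQ of data segment i = (ISN + 1) + sum of payload sizes of segments 1..i-1.
Segment 1: SEQ = 60888, payload = 989 bytes
Segment 2: SEQ = 61877, payload = 100 bytes
Segment 3: SEQ = 61977, payload = 616 bytes
Segment 4: SEQ = 62593, payload = 644 bytes
Segment 5: SEQ = 63237, payload = 714 bytes
SEQ of segment 5 = 60888 + 989 + 100 + 616 + 644 = 63237

63237


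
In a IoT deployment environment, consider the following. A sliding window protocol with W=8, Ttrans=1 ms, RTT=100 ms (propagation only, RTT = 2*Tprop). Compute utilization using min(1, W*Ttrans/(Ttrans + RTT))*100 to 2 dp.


Given: W = 8, Ttrans = 1 ms, RTT = 100 ms (= 2 * Tprop, Tprop = 50 ms)
Cycle time = Ttrans + RTT = 1 + 100 = 101 ms (first packet sent until its ACK returns)
W * Ttrans = 8 * 1 = 8 ms of sending per cycle
W * Ttrans / (Ttrans + RTT) = 8 / 101 = 0.079208
U = min(1, 0.079208) = 0.079208
U% = 7.92%

7.92


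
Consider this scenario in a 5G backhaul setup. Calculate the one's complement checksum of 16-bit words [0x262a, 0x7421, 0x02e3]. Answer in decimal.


Given words: [0x262a, 0x7421, 0x02e3]
Step 1: Sum all words
Raw sum = 9770 + 29729 + 739 = 40238
One's complement = ~40238 & 0xFFFF = 25297

25297


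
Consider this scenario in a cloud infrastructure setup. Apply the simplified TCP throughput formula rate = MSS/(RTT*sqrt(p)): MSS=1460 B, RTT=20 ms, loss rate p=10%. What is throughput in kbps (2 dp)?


Given: MSS = 1460 bytes, RTT = 20 ms, loss = 10%
RTT in seconds = 20 / 1000 = 0.02
Loss rate = 10% = 0.1
sqrt(loss) = sqrt(0.1) = 0.316227766017
Throughput (bytes/s) = 1460 / (0.02 * 0.316227766017) = 230846.2692
Throughput (kbps) = 230846.2692 * 8 / 1000 = 1846.770154 -> 1846.77 kbps (2 dp)

1846.77


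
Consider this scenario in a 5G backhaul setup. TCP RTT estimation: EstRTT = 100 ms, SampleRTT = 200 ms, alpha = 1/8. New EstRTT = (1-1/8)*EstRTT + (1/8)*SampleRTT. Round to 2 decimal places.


Given: EstRTT = 100 ms, SampleRTT = 200 ms, alpha = 1/8
New EstRTT = (1 - alpha) * EstRTT + alpha * SampleRTT
(7/8) * 100 = 87.5
(1/8) * 200 = 25
New EstRTT = 87.5 + 25 = 112.5 ms -> 112.50 ms (2 dp)

112.50


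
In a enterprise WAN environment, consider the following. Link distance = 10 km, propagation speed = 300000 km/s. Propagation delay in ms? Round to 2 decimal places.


Given: distance = 10 km, speed = 300000 km/s
Delay = distance / speed = 10 / 300000 seconds
Delay in ms = 10 * 1000 / 300000
Delay = 0.0333 ms
Rounded to 2 dp = 0.03 ms

0.03


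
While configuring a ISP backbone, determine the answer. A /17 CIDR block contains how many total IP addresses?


Given: CIDR prefix /17
Host bits = 32 - 17 = 15
Total addresses = 2^15 = 32768

32768


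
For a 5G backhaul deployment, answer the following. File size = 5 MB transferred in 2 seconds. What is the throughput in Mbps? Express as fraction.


Given: file = 5 MB, time = 2 s
File in Mb = 5 * 8 = 40 Mb
Throughput = 40 / 2 Mbps
Throughput = 20 Mbps

20


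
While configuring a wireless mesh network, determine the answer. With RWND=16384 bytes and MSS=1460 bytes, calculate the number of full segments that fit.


Given: RWND = 16384 bytes, MSS = 1460 bytes
Full segments = floor(RWND / MSS)
Full segments = floor(16384 / 1460)
Full segments = floor(11.2219) = 11

11


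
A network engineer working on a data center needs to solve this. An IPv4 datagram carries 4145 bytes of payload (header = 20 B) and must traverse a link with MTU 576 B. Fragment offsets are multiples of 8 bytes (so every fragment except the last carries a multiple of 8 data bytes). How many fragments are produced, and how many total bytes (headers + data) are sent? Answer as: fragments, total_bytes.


Max data per non-final fragment = floor((MTU - header)/8)*8 = floor((576 - 20)/8)*8 = floor(556/8)*8 = 552 B
Final fragment needs no 8-byte alignment: it can carry up to MTU - header = 556 B
Non-final fragments needed = ceil((payload - 556) / 552) = ceil(3589/552) = ceil(6.5018) = 7
Number of fragments = 7 + 1 = 8
Fragment sizes (data): 7 * 552 B + 281 B (last, 281 <= 556 OK)
Total bytes sent = payload + n_frags * header = 4145 + 8*20 = 4145 + 160 = 4305 B

8, 4305


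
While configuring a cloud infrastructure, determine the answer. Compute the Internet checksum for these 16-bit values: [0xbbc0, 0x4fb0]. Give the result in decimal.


Given words: [0xbbc0, 0x4fb0]
Step 1: Sum all words
Raw sum = 48064 + 20400 = 68464
Step 2: Fold carry: (2928 + 1) = 2929
One's complement = ~2929 & 0xFFFF = 62606

62606


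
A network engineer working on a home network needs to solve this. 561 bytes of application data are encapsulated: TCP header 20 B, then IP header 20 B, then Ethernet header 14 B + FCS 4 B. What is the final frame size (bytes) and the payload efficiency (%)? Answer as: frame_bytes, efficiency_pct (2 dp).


TCP segment = 561 + 20 = 581 B
IP packet = 581 + 20 = 601 B
Ethernet frame = 601 + 14 + 4 = 619 B
Efficiency = app / frame = 561 / 619 = 0.906300 = 90.6300% -> 90.63% (2 dp)

619, 90.63


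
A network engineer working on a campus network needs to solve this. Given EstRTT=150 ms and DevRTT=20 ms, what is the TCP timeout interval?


Given: EstRTT = 150 ms, DevRTT = 20 ms
Timeout = EstRTT + 4 * DevRTT
4 * DevRTT = 4 * 20 = 80
Timeout = 150 + 80 = 230 ms

230


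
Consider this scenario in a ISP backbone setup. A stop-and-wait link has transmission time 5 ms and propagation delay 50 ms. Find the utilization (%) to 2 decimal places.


Given: Ttrans = 5 ms, Tprop = 50 ms
RTT = 2 * Tprop = 2 * 50 = 100 ms
U = Ttrans / (Ttrans + RTT)
U = 5 / (5 + 100)
U = 5 / 105 = 0.047619
U% = 4.76%

4.76


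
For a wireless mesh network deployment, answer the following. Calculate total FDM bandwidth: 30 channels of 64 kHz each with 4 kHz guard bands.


Given: 30 channels, 64 kHz each, guard = 4 kHz
Channel bandwidth = 30 * 64 = 1920 kHz
Guard bands = 29 gaps * 4 kHz = 116 kHz
Total = 1920 + 116 = 2036 kHz

2036


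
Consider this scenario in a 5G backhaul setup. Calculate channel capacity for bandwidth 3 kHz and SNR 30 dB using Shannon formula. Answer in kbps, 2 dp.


Given: B = 3 kHz, SNR = 30 dB
SNR linear = 10^(30/10) = 1000
1 + SNR = 1001
log2(1001) = 9.9672262588
C = 3 * 1000 * 9.9672262588 = 29901.6788 bps
C = 29.901679 kbps -> 29.90 kbps (2 dp)

29.90


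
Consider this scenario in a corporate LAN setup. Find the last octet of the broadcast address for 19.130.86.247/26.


Given: IP = 19.130.86.247, prefix = /26
Host bits = 32 - 26 = 6
Network last octet = 247 AND mask = 192
Host part size = 2^6 - 1 = 63
Broadcast last octet = 192 OR 63 = 255

255


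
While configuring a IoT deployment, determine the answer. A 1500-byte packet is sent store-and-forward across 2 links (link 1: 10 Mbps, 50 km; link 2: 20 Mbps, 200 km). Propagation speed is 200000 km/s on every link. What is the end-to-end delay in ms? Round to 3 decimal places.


Packet = 1500 bytes = 12000 bits. Store-and-forward: sum (t_trans + t_prop) per link.
Link 1: t_trans = 12000/(10*10^6) s = 1.2000 ms; t_prop = 50/200000 s = 0.2500 ms; subtotal = 1.4500 ms
Link 2: t_trans = 12000/(20*10^6) s = 0.6000 ms; t_prop = 200/200000 s = 1.0000 ms; subtotal = 1.6000 ms
End-to-end = 1.4500 + 1.6000 = 3.0500 ms -> 3.050 ms (3 dp)

3.050


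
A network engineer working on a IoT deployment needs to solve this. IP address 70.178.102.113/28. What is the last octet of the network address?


Given: IP = 70.178.102.113, prefix = /28
Subnet mask = 255.255.255.240
Last octet of IP: 113
Last octet of mask: 240
Network last octet = 113 AND 240 = 112

112


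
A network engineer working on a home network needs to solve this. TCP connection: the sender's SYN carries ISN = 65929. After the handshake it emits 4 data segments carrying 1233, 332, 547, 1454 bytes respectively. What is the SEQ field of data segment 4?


The SYN occupies sequence number ISN = 65929, so the first data byte is ISN + 1 = 65930.
SEQ of data segment i = (ISN + 1) + sum of payload sizes of segments 1..i-1.
Segment 1: SEQ = 65930, payload = 1233 bytes
Segment 2: SEQ = 67163, payload = 332 bytes
Segment 3: SEQ = 67495, payload = 547 bytes
Segment 4: SEQ = 68042, payload = 1454 bytes
SEQ of segment 4 = 65930 + 1233 + 332 + 547 = 68042

68042


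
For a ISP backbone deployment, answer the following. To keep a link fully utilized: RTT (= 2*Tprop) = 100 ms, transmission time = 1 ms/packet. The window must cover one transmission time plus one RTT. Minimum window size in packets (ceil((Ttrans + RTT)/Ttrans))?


Given: Ttrans = 1 ms, RTT = 100 ms (= 2 * Tprop, Tprop = 50 ms)
Time until first ACK returns = Ttrans + RTT = 1 + 100 = 101 ms
Need W * Ttrans >= Ttrans + RTT  ->  W >= (Ttrans + RTT) / Ttrans
(Ttrans + RTT) / Ttrans = 101 / 1 = 101
W_min = ceil(101) = 101

101


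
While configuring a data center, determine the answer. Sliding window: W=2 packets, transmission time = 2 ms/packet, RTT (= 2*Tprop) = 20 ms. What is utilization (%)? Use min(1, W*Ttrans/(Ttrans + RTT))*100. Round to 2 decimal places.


Given: W = 2, Ttrans = 2 ms, RTT = 20 ms (= 2 * Tprop, Tprop = 10 ms)
Cycle time = Ttrans + RTT = 2 + 20 = 22 ms (first packet sent until its ACK returns)
W * Ttrans = 2 * 2 = 4 ms of sending per cycle
W * Ttrans / (Ttrans + RTT) = 4 / 22 = 0.181818
U = min(1, 0.181818) = 0.181818
U% = 18.18%

18.18


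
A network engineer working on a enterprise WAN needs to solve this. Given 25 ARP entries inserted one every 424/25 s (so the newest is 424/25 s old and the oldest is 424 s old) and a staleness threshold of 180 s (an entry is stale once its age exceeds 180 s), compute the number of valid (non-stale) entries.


Ages are k * 424/25 s for k = 1..25 (spacing = 16.9600 s).
Entry k is valid iff k * 424/25 <= 180 iff k <= 25 * 180 / 424 = 10.6132
n_valid = floor(10.6132) = 10
(n_stale = 25 - 10 = 15)

10


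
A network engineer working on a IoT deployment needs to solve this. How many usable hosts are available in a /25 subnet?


Given: subnet mask /25
Host bits = 32 - 25 = 7
Total addresses = 2^7 = 128
Usable hosts = 128 - 2 (network + broadcast) = 126

126


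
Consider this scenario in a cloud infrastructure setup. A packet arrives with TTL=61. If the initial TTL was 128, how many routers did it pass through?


Given: initial TTL = 128, received TTL = 61
Hops = initial TTL - received TTL
Hops = 128 - 61 = 67

67


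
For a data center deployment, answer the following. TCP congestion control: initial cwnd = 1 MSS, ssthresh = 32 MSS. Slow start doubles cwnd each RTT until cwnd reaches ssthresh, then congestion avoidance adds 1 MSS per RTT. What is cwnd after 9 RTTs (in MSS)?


RTT 0: cwnd = 1 MSS (initial)
RTT 1: cwnd = 2 MSS (slow start, doubled)
RTT 2: cwnd = 4 MSS (slow start, doubled)
RTT 3: cwnd = 8 MSS (slow start, doubled)
RTT 4: cwnd = 16 MSS (slow start, doubled)
RTT 5: cwnd = 32 MSS (slow start, doubled)
RTT 6: cwnd = 33 MSS (congestion avoidance, +1)
RTT 7: cwnd = 34 MSS (congestion avoidance, +1)
RTT 8: cwnd = 35 MSS (congestion avoidance, +1)
RTT 9: cwnd = 36 MSS (congestion avoidance, +1)

36


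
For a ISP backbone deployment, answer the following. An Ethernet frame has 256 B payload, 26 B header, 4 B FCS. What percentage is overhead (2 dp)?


Given: payload = 256 B, header = 26 B, trailer = 4 B
Overhead bytes = header + trailer = 26 + 4 = 30
Total frame = payload + overhead = 256 + 30 = 286
Overhead % = 30 / 286 * 100 = 10.4895% -> 10.49% (2 dp)

10.49


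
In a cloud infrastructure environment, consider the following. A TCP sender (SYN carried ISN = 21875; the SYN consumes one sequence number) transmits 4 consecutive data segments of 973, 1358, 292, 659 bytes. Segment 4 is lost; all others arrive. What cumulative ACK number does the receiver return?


SYN uses sequence number 21875; first data byte = ISN + 1 = 21876.
Segment 1: SEQ = 21876, len = 973 B, covers [21876, 22848]
Segment 2: SEQ = 22849, len = 1358 B, covers [22849, 24206]
Segment 3: SEQ = 24207, len = 292 B, covers [24207, 24498]
Segment 4: SEQ = 24499, len = 659 B, covers [24499, 25157] [LOST]
In-order data received: bytes [21876, 24498] (segments 1..3).
Segment 4 missing -> gap begins at byte 24499.
Cumulative ACK = next expected in-order byte = 21876 + 973 + 1358 + 292 = 24499

24499


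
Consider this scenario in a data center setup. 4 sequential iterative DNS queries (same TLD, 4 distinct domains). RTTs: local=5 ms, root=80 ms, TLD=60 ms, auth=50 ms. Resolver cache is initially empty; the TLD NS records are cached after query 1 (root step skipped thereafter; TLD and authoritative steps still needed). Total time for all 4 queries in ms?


Lookup 1 (cold cache): local + root + TLD + auth = 5 + 80 + 60 + 50 = 195 ms
Lookups 2..4 (TLD NS cached -> skip root; new domain -> still ask TLD and auth): local + TLD + auth = 5 + 60 + 50 = 115 ms each
Remaining 3 lookups: 3 * 115 = 345 ms
Total = 195 + 345 = 540 ms

540


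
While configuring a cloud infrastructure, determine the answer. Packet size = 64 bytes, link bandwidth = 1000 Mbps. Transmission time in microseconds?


Given: packet = 64 bytes, bandwidth = 1000 Mbps
Packet in bits = 64 * 8 = 512 bits
Bandwidth = 1000 * 10^6 = 1000000000 bps
Time = 512 / 1000000000 seconds
Time in us = 512 * 10^6 / 1000000000 = 0.512

0.512


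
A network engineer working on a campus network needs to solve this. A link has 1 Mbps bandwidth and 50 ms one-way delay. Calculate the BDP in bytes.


Given: bandwidth = 1 Mbps, delay = 50 ms
BDP in bits = 1 * 10^6 * 50 / 1000
BDP in bits = 50000
BDP in bytes = 50000 / 8 = 6250

6250


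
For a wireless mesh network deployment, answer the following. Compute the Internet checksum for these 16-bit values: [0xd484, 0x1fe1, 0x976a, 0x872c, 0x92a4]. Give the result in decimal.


Given words: [0xd484, 0x1fe1, 0x976a, 0x872c, 0x92a4]
Step 1: Sum all words
Raw sum = 54404 + 8161 + 38762 + 34604 + 37540 = 173471
Step 2: Fold carry: (42399 + 2) = 42401
One's complement = ~42401 & 0xFFFF = 23134

23134


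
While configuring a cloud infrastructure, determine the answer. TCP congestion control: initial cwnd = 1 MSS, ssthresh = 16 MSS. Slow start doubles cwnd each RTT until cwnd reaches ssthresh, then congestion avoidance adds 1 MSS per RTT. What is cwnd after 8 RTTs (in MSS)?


RTT 0: cwnd = 1 MSS (initial)
RTT 1: cwnd = 2 MSS (slow start, doubled)
RTT 2: cwnd = 4 MSS (slow start, doubled)
RTT 3: cwnd = 8 MSS (slow start, doubled)
RTT 4: cwnd = 16 MSS (slow start, doubled)
RTT 5: cwnd = 17 MSS (congestion avoidance, +1)
RTT 6: cwnd = 18 MSS (congestion avoidance, +1)
RTT 7: cwnd = 19 MSS (congestion avoidance, +1)
RTT 8: cwnd = 20 MSS (congestion avoidance, +1)

20


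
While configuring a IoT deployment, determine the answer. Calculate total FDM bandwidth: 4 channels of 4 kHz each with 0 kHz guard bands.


Given: 4 channels, 4 kHz each, guard = 0 kHz
Channel bandwidth = 4 * 4 = 16 kHz
Guard bands = 3 gaps * 0 kHz = 0 kHz
Total = 16 + 0 = 16 kHz

16


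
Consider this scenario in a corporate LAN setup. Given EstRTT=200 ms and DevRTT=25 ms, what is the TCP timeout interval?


Given: EstRTT = 200 ms, DevRTT = 25 ms
Timeout = EstRTT + 4 * DevRTT
4 * DevRTT = 4 * 25 = 100
Timeout = 200 + 100 = 300 ms

300


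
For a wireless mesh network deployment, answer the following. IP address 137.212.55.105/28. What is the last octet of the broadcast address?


Given: IP = 137.212.55.105, prefix = /28
Host bits = 32 - 28 = 4
Network last octet = 105 AND mask = 96
Host part size = 2^4 - 1 = 15
Broadcast last octet = 96 OR 15 = 111

111


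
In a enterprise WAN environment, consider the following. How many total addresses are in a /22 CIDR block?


Given: CIDR prefix /22
Host bits = 32 - 22 = 10
Total addresses = 2^10 = 1024

1024


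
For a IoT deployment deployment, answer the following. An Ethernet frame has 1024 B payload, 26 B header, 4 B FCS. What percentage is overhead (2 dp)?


Given: payload = 1024 B, header = 26 B, trailer = 4 B
Overhead bytes = header + trailer = 26 + 4 = 30
Total frame = payload + overhead = 1024 + 30 = 1054
Overhead % = 30 / 1054 * 100 = 2.8463% -> 2.85% (2 dp)

2.85


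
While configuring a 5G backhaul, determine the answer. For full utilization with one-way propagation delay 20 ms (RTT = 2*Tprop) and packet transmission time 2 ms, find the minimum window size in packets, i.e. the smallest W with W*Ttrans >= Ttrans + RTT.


Given: Ttrans = 2 ms, RTT = 40 ms (= 2 * Tprop, Tprop = 20 ms)
Time until first ACK returns = Ttrans + RTT = 2 + 40 = 42 ms
Need W * Ttrans >= Ttrans + RTT  ->  W >= (Ttrans + RTT) / Ttrans
(Ttrans + RTT) / Ttrans = 42 / 2 = 21
W_min = ceil(21) = 21

21


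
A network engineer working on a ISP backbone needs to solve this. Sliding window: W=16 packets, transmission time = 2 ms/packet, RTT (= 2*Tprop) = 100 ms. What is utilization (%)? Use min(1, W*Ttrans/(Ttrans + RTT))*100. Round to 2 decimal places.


Given: W = 16, Ttrans = 2 ms, RTT = 100 ms (= 2 * Tprop, Tprop = 50 ms)
Cycle time = Ttrans + RTT = 2 + 100 = 102 ms (first packet sent until its ACK returns)
W * Ttrans = 16 * 2 = 32 ms of sending per cycle
W * Ttrans / (Ttrans + RTT) = 32 / 102 = 0.313725
U = min(1, 0.313725) = 0.313725
U% = 31.37%

31.37


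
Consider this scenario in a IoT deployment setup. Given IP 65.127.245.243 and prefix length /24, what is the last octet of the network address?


Given: IP = 65.127.245.243, prefix = /24
Subnet mask = 255.255.255.0
Last octet of IP: 243
Last octet of mask: 0
Network last octet = 243 AND 0 = 0

0


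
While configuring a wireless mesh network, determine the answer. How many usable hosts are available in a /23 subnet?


Given: subnet mask /23
Host bits = 32 - 23 = 9
Total addresses = 2^9 = 512
Usable hosts = 512 - 2 (network + broadcast) = 510

510


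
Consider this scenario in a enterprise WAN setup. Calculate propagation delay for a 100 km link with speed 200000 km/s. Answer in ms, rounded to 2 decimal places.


Given: distance = 100 km, speed = 200000 km/s
Delay = distance / speed = 100 / 200000 seconds
Delay in ms = 100 * 1000 / 200000
Delay = 0.5000 ms
Rounded to 2 dp = 0.50 ms

0.50


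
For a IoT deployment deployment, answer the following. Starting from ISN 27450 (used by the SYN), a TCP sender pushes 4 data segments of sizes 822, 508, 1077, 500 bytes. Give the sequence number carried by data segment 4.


The SYN occupies sequence number ISN = 27450, so the first data byte is ISN + 1 = 27451.
SEQ of data segment i = (ISN + 1) + sum of payload sizes of segments 1..i-1.
Segment 1: SEQ = 27451, payload = 822 bytes
Segment 2: SEQ = 28273, payload = 508 bytes
Segment 3: SEQ = 28781, payload = 1077 bytes
Segment 4: SEQ = 29858, payload = 500 bytes
SEQ of segment 4 = 27451 + 822 + 508 + 1077 = 29858

29858


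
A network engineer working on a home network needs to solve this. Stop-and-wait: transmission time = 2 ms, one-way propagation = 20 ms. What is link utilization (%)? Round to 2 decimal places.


Given: Ttrans = 2 ms, Tprop = 20 ms
RTT = 2 * Tprop = 2 * 20 = 40 ms
U = Ttrans / (Ttrans + RTT)
U = 2 / (2 + 40)
U = 2 / 42 = 0.047619
U% = 4.76%

4.76


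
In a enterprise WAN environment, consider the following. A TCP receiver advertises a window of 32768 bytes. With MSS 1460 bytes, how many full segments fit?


Given: RWND = 32768 bytes, MSS = 1460 bytes
Full segments = floor(RWND / MSS)
Full segments = floor(32768 / 1460)
Full segments = floor(22.4438) = 22

22


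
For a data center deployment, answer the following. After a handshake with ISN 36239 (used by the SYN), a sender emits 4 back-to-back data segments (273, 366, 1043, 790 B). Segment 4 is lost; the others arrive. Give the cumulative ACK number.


SYN uses sequence number 36239; first data byte = ISN + 1 = 36240.
Segment 1: SEQ = 36240, len = 273 B, covers [36240, 36512]
Segment 2: SEQ = 36513, len = 366 B, covers [36513, 36878]
Segment 3: SEQ = 36879, len = 1043 B, covers [36879, 37921]
Segment 4: SEQ = 37922, len = 790 B, covers [37922, 38711] [LOST]
In-order data received: bytes [36240, 37921] (segments 1..3).
Segment 4 missing -> gap begins at byte 37922.
Cumulative ACK = next expected in-order byte = 36240 + 273 + 366 + 1043 = 37922

37922


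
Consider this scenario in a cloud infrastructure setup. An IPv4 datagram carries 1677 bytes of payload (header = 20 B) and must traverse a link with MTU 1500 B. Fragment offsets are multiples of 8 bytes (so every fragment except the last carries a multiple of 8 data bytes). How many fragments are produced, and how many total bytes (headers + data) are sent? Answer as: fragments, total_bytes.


Max data per non-final fragment = floor((MTU - header)/8)*8 = floor((1500 - 20)/8)*8 = floor(1480/8)*8 = 1480 B
Final fragment needs no 8-byte alignment: it can carry up to MTU - header = 1480 B
Non-final fragments needed = ceil((payload - 1480) / 1480) = ceil(197/1480) = ceil(0.1331) = 1
Number of fragments = 1 + 1 = 2
Fragment sizes (data): 1 * 1480 B + 197 B (last, 197 <= 1480 OK)
Total bytes sent = payload + n_frags * header = 1677 + 2*20 = 1677 + 40 = 1717 B

2, 1717


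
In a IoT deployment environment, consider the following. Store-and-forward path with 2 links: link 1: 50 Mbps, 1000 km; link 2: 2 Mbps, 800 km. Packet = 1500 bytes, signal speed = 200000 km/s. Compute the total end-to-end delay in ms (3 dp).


Packet = 1500 bytes = 12000 bits. Store-and-forward: sum (t_trans + t_prop) per link.
Link 1: t_trans = 12000/(50*10^6) s = 0.2400 ms; t_prop = 1000/200000 s = 5.0000 ms; subtotal = 5.2400 ms
Link 2: t_trans = 12000/(2*10^6) s = 6.0000 ms; t_prop = 800/200000 s = 4.0000 ms; subtotal = 10.0000 ms
End-to-end = 5.2400 + 10.0000 = 15.2400 ms -> 15.240 ms (3 dp)

15.240


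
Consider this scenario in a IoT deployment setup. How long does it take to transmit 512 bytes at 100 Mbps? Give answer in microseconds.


Given: packet = 512 bytes, bandwidth = 100 Mbps
Packet in bits = 512 * 8 = 4096 bits
Bandwidth = 100 * 10^6 = 100000000 bps
Time = 4096 / 100000000 seconds
Time in us = 4096 * 10^6 / 100000000 = 40.96

40.96


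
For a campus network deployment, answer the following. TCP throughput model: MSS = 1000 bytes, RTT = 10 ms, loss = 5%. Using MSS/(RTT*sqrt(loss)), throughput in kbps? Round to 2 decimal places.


Given: MSS = 1000 bytes, RTT = 10 ms, loss = 5%
RTT in seconds = 10 / 1000 = 0.01
Loss rate = 5% = 0.05
sqrt(loss) = sqrt(0.05) = 0.223606797750
Throughput (bytes/s) = 1000 / (0.01 * 0.223606797750) = 447213.5955
Throughput (kbps) = 447213.5955 * 8 / 1000 = 3577.708764 -> 3577.71 kbps (2 dp)

3577.71


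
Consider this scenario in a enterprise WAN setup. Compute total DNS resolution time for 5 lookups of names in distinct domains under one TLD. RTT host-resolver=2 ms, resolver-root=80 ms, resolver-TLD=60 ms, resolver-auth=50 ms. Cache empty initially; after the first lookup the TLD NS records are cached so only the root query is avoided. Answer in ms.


Lookup 1 (cold cache): local + root + TLD + auth = 2 + 80 + 60 + 50 = 192 ms
Lookups 2..5 (TLD NS cached -> skip root; new domain -> still ask TLD and auth): local + TLD + auth = 2 + 60 + 50 = 112 ms each
Remaining 4 lookups: 4 * 112 = 448 ms
Total = 192 + 448 = 640 ms

640


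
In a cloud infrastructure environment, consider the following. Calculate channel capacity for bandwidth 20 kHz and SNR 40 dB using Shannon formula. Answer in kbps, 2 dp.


Given: B = 20 kHz, SNR = 40 dB
SNR linear = 10^(40/10) = 10000
1 + SNR = 10001
log2(10001) = 13.2878566418
C = 20 * 1000 * 13.2878566418 = 265757.1328 bps
C = 265.757133 kbps -> 265.76 kbps (2 dp)

265.76


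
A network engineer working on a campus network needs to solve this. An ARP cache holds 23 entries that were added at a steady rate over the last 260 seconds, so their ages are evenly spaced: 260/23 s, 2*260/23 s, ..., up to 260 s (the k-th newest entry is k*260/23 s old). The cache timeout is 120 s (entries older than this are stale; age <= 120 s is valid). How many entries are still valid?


Ages are k * 260/23 s for k = 1..23 (spacing = 11.3043 s).
Entry k is valid iff k * 260/23 <= 120 iff k <= 23 * 120 / 260 = 10.6154
n_valid = floor(10.6154) = 10
(n_stale = 23 - 10 = 13)

10


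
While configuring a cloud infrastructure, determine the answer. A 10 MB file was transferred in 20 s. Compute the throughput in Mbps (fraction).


Given: file = 10 MB, time = 20 s
File in Mb = 10 * 8 = 80 Mb
Throughput = 80 / 20 Mbps
Throughput = 4 Mbps

4


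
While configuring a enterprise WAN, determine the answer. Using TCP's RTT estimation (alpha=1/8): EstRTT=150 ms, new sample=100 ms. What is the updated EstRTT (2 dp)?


Given: EstRTT = 150 ms, SampleRTT = 100 ms, alpha = 1/8
New EstRTT = (1 - alpha) * EstRTT + alpha * SampleRTT
(7/8) * 150 = 131.25
(1/8) * 100 = 12.5
New EstRTT = 131.25 + 12.5 = 143.75 ms -> 143.75 ms (2 dp)

143.75


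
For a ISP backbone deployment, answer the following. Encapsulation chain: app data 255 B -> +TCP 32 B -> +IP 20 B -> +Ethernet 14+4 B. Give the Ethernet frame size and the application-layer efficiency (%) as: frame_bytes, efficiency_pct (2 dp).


TCP segment = 255 + 32 = 287 B
IP packet = 287 + 20 = 307 B
Ethernet frame = 307 + 14 + 4 = 325 B
Efficiency = app / frame = 255 / 325 = 0.784615 = 78.4615% -> 78.46% (2 dp)

325, 78.46


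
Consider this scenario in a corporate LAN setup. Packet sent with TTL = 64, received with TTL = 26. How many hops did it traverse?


Given: initial TTL = 64, received TTL = 26
Hops = initial TTL - received TTL
Hops = 64 - 26 = 38

38


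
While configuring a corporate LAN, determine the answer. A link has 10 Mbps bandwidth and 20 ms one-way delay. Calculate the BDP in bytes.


Given: bandwidth = 10 Mbps, delay = 20 ms
BDP in bits = 10 * 10^6 * 20 / 1000
BDP in bits = 200000
BDP in bytes = 200000 / 8 = 25000

25000


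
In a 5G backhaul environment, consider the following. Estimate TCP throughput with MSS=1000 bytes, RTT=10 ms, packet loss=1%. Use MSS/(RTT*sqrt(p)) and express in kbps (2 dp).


Given: MSS = 1000 bytes, RTT = 10 ms, loss = 1%
RTT in seconds = 10 / 1000 = 0.01
Loss rate = 1% = 0.01
sqrt(loss) = sqrt(0.01) = 0.1
Throughput (bytes/s) = 1000 / (0.01 * 0.1) = 1000000.0000
Throughput (kbps) = 1000000.0000 * 8 / 1000 = 8000.000000 -> 8000.00 kbps (2 dp)

8000.00


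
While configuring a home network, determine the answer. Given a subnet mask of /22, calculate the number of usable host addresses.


Given: subnet mask /22
Host bits = 32 - 22 = 10
Total addresses = 2^10 = 1024
Usable hosts = 1024 - 2 (network + broadcast) = 1022

1022


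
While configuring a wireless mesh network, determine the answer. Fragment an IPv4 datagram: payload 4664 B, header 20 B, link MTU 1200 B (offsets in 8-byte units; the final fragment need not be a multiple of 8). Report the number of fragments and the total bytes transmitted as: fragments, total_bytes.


Max data per non-final fragment = floor((MTU - header)/8)*8 = floor((1200 - 20)/8)*8 = floor(1180/8)*8 = 1176 B
Final fragment needs no 8-byte alignment: it can carry up to MTU - header = 1180 B
Non-final fragments needed = ceil((payload - 1180) / 1176) = ceil(3484/1176) = ceil(2.9626) = 3
Number of fragments = 3 + 1 = 4
Fragment sizes (data): 3 * 1176 B + 1136 B (last, 1136 <= 1180 OK)
Total bytes sent = payload + n_frags * header = 4664 + 4*20 = 4664 + 80 = 4744 B

4, 4744


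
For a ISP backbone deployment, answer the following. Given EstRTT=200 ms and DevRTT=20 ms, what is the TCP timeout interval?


Given: EstRTT = 200 ms, DevRTT = 20 ms
Timeout = EstRTT + 4 * DevRTT
4 * DevRTT = 4 * 20 = 80
Timeout = 200 + 80 = 280 ms

280


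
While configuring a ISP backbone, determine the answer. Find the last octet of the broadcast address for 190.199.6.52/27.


Given: IP = 190.199.6.52, prefix = /27
Host bits = 32 - 27 = 5
Network last octet = 52 AND mask = 32
Host part size = 2^5 - 1 = 31
Broadcast last octet = 32 OR 31 = 63

63


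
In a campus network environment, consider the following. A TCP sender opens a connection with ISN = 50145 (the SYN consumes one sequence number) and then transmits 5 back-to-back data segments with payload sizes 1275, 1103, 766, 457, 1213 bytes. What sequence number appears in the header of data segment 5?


The SYN occupies sequence number ISN = 50145, so the first data byte is ISN + 1 = 50146.
SEQ of data segment i = (ISN + 1) + sum of payload sizes of segments 1..i-1.
Segment 1: SEQ = 50146, payload = 1275 bytes
Segment 2: SEQ = 51421, payload = 1103 bytes
Segment 3: SEQ = 52524, payload = 766 bytes
Segment 4: SEQ = 53290, payload = 457 bytes
Segment 5: SEQ = 53747, payload = 1213 bytes
SEQ of segment 5 = 50146 + 1275 + 1103 + 766 + 457 = 53747

53747


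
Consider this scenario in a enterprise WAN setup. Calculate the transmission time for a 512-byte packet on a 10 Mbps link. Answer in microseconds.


Given: packet = 512 bytes, bandwidth = 10 Mbps
Packet in bits = 512 * 8 = 4096 bits
Bandwidth = 10 * 10^6 = 10000000 bps
Time = 4096 / 10000000 seconds
Time in us = 4096 * 10^6 / 10000000 = 409.6

409.6


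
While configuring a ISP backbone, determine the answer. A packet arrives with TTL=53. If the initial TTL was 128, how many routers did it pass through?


Given: initial TTL = 128, received TTL = 53
Hops = initial TTL - received TTL
Hops = 128 - 53 = 75

75


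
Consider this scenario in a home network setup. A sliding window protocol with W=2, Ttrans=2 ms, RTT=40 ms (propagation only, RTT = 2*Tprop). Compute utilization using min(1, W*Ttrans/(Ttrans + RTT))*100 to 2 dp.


Given: W = 2, Ttrans = 2 ms, RTT = 40 ms (= 2 * Tprop, Tprop = 20 ms)
Cycle time = Ttrans + RTT = 2 + 40 = 42 ms (first packet sent until its ACK returns)
W * Ttrans = 2 * 2 = 4 ms of sending per cycle
W * Ttrans / (Ttrans + RTT) = 4 / 42 = 0.095238
U = min(1, 0.095238) = 0.095238
U% = 9.52%

9.52


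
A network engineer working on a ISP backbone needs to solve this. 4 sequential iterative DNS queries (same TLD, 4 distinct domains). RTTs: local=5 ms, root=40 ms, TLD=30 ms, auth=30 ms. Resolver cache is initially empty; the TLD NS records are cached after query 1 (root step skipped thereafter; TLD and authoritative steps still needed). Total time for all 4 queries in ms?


Lookup 1 (cold cache): local + root + TLD + auth = 5 + 40 + 30 + 30 = 105 ms
Lookups 2..4 (TLD NS cached -> skip root; new domain -> still ask TLD and auth): local + TLD + auth = 5 + 30 + 30 = 65 ms each
Remaining 3 lookups: 3 * 65 = 195 ms
Total = 105 + 195 = 300 ms

300


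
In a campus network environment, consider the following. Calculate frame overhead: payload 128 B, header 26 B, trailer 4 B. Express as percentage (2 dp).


Given: payload = 128 B, header = 26 B, trailer = 4 B
Overhead bytes = header + trailer = 26 + 4 = 30
Total frame = payload + overhead = 128 + 30 = 158
Overhead % = 30 / 158 * 100 = 18.9873% -> 18.99% (2 dp)

18.99


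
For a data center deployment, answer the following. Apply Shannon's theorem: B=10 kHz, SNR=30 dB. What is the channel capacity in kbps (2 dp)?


Given: B = 10 kHz, SNR = 30 dB
SNR linear = 10^(30/10) = 1000
1 + SNR = 1001
log2(1001) = 9.9672262588
C = 10 * 1000 * 9.9672262588 = 99672.2626 bps
C = 99.672263 kbps -> 99.67 kbps (2 dp)

99.67


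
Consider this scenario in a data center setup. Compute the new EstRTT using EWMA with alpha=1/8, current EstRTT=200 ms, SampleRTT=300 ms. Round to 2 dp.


Given: EstRTT = 200 ms, SampleRTT = 300 ms, alpha = 1/8
New EstRTT = (1 - alpha) * EstRTT + alpha * SampleRTT
(7/8) * 200 = 175
(1/8) * 300 = 37.5
New EstRTT = 175 + 37.5 = 212.5 ms -> 212.50 ms (2 dp)

212.50


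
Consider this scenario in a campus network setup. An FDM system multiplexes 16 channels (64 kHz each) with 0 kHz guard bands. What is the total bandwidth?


Given: 16 channels, 64 kHz each, guard = 0 kHz
Channel bandwidth = 16 * 64 = 1024 kHz
Guard bands = 15 gaps * 0 kHz = 0 kHz
Total = 1024 + 0 = 1024 kHz

1024


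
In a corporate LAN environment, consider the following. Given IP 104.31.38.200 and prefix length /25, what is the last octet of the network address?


Given: IP = 104.31.38.200, prefix = /25
Subnet mask = 255.255.255.128
Last octet of IP: 200
Last octet of mask: 128
Network last octet = 200 AND 128 = 128

128


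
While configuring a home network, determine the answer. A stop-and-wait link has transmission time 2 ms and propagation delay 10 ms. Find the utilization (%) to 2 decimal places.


Given: Ttrans = 2 ms, Tprop = 10 ms
RTT = 2 * Tprop = 2 * 10 = 20 ms
U = Ttrans / (Ttrans + RTT)
U = 2 / (2 + 20)
U = 2 / 22 = 0.090909
U% = 9.09%

9.09


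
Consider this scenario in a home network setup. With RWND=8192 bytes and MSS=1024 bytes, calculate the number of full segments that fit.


Given: RWND = 8192 bytes, MSS = 1024 bytes
Full segments = floor(RWND / MSS)
Full segments = floor(8192 / 1024)
Full segments = floor(8.0) = 8

8


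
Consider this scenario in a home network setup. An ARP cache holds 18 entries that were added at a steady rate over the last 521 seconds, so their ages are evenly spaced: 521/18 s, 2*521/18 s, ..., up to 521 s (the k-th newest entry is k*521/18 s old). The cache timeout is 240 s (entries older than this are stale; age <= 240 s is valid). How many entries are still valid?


Ages are k * 521/18 s for k = 1..18 (spacing = 28.9444 s).
Entry k is valid iff k * 521/18 <= 240 iff k <= 18 * 240 / 521 = 8.2917
n_valid = floor(8.2917) = 8
(n_stale = 18 - 8 = 10)

8


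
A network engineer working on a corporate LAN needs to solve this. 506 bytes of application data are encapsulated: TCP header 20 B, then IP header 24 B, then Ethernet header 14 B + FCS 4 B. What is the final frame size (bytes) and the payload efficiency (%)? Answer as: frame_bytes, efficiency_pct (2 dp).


TCP segment = 506 + 20 = 526 B
IP packet = 526 + 24 = 550 B
Ethernet frame = 550 + 14 + 4 = 568 B
Efficiency = app / frame = 506 / 568 = 0.890845 = 89.0845% -> 89.08% (2 dp)

568, 89.08
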